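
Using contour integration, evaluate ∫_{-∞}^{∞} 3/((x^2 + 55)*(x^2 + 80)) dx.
Let f(z) = 3/((z^2 + 55)*(z^2 + 80)). The denominator has no real zeros and deg Q - deg P = 4 ≥ 2, so the integral of f over the upper semicircle |z| = R tends to 0 as R → ∞. Closing the contour in the upper half-plane,
  ∫_{-∞}^{∞} f(x) dx = 2πi · Σ Res(f, z_k)  over the poles with Im z_k > 0.

Zeros of the denominator: z^2 + 80 = 0 gives z = ±4*sqrt(5)*I; z^2 + 55 = 0 gives z = ±sqrt(55)*I.
Upper half-plane: z = 4*sqrt(5)*I, z = sqrt(55)*I (simple).

Each pole is a simple zero of Q(z) = z^4 + 135*z^2 + 4400, so Res(f, z₀) = P(z₀)/Q'(z₀) with P(z) = 3, Q'(z) = 4*z^3 + 270*z:
  Res(f, 4*sqrt(5)*I) = (3)/(-200*sqrt(5)*I) = 3*sqrt(5)*I/1000
  Res(f, sqrt(55)*I) = (3)/(50*sqrt(55)*I) = -3*sqrt(55)*I/2750

Sum of residues: 3*I*(-4*sqrt(55) + 11*sqrt(5))/11000
∫_{-∞}^{∞} f(x) dx = 2πi · (3*I*(-4*sqrt(55) + 11*sqrt(5))/11000) = 3*pi*(-11*sqrt(5) + 4*sqrt(55))/5500

Final answer: 3*pi*(-11*sqrt(5) + 4*sqrt(55))/5500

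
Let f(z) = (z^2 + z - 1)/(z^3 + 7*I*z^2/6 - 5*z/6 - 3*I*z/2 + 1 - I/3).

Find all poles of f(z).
The singularities of f are the zeros of the denominator. Factoring,
  z^3 + 7*I*z^2/6 - 5*z/6 - 3*I*z/2 + 1 - I/3 = (z + 2*I/3)*(z - 1 - I/2)*(z + 1 + I)
so the candidates are z = -2*I/3, z = 1 + I/2, z = -1 - I.

Check the numerator P(z) = z^2 + z - 1 at each one:
  P(-2*I/3) = -13/9 - 2*I/3 ≠ 0, so z = -2*I/3 is a (simple) pole.
  P(1 + I/2) = 3/4 + 3*I/2 ≠ 0, so z = 1 + I/2 is a (simple) pole.
  P(-1 - I) = -2 + I ≠ 0, so z = -1 - I is a (simple) pole.

Poles of f: {-1 - I, -2*I/3, 1 + I/2}

Final answer: {-1 - I, -2*I/3, 1 + I/2}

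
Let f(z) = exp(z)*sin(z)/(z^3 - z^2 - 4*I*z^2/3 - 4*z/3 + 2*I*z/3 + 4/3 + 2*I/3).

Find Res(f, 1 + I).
Write f(z) = P(z)/Q(z) with P(z) = exp(z)*sin(z) and Q(z) = z^3 - z^2 - 4*I*z^2/3 - 4*z/3 + 2*I*z/3 + 4/3 + 2*I/3.
The denominator factors as Q(z) = (z + 1 - I/3)*(z - 1)*(z - 1 - I), so z = 1 + I is a simple zero of Q and P is analytic there; z = 1 + I is therefore a simple pole and
  Res(f, z₀) = P(z₀)/Q'(z₀).

Q'(z) = 3*z^2 - 2*z - 8*I*z/3 - 4/3 + 2*I/3, so Q'(1 + I) = -2/3 + 2*I.
P(1 + I) = exp(1 + I)*sin(1 + I).

Res(f, 1 + I) = (exp(1 + I)*sin(1 + I))/(-2/3 + 2*I) = (-3/20 - 9*I/20)*exp(1 + I)*sin(1 + I)

Final answer: (-3/20 - 9*I/20)*exp(1 + I)*sin(1 + I)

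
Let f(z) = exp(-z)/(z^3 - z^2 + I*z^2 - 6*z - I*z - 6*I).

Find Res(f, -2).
Write f(z) = P(z)/Q(z) with P(z) = exp(-z) and Q(z) = z^3 - z^2 + I*z^2 - 6*z - I*z - 6*I.
The denominator factors as Q(z) = (z - 3)*(z + I)*(z + 2), so z = -2 is a simple zero of Q and P is analytic there; z = -2 is therefore a simple pole and
  Res(f, z₀) = P(z₀)/Q'(z₀).

Q'(z) = 3*z^2 - 2*z + 2*I*z - 6 - I, so Q'(-2) = 10 - 5*I.
P(-2) = exp(2).

Res(f, -2) = (exp(2))/(10 - 5*I) = (2/25 + I/25)*exp(2)

Final answer: (2/25 + I/25)*exp(2)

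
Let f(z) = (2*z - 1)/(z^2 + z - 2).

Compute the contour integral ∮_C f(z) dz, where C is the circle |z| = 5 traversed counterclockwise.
By the residue theorem, ∮_C f(z) dz = 2πi · (sum of the residues of f at the poles inside |z| = 5).

The denominator factors as (z + 2)*(z - 1), so the singularities of f are simple poles at z = -2, z = 1.
  |-2|² = 4 < 25 = 5², so this pole is inside the contour.
  |1|² = 1 < 25 = 5², so this pole is inside the contour.

With P(z) = 2*z - 1 and Q(z) = z^2 + z - 2, each pole is simple, so Res(f, z₀) = P(z₀)/Q'(z₀) with Q'(z) = 2*z + 1.
  Res(f, -2) = P(-2)/Q'(-2) = (-5)/(-3) = 5/3
  Res(f, 1) = P(1)/Q'(1) = (1)/(3) = 1/3

Sum of residues inside C: 2
∮_C f(z) dz = 2πi · (2) = 4*I*pi

Final answer: 4*I*pi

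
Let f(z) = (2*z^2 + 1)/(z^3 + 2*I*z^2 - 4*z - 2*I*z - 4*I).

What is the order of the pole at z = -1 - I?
Factor the denominator:
  z^3 + 2*I*z^2 - 4*z - 2*I*z - 4*I = (z + 1 + I)^2*(z - 2)

The numerator P(z) = 2*z^2 + 1 has P(-1 - I) = 1 + 4*I ≠ 0, so no factor of (z + 1 + I) cancels.
Near z = -1 - I we can therefore write f(z) = g(z)/(z + 1 + I)^2 with g analytic at -1 - I and g(-1 - I) ≠ 0 (g is the numerator divided by the remaining denominator factors).

Hence z = -1 - I is a pole of order 2.

Final answer: 2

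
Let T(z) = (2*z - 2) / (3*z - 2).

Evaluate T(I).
Substitute z = I:
  numerator:   2*(I) - 2 = -2 + 2*I
  denominator: 3*(I) - 2 = -2 + 3*I
T(I) = (-2 + 2*I)/(-2 + 3*I); multiplying numerator and denominator by the conjugate -2 - 3*I gives (10 + 2*I)/13 = 10/13 + 2*I/13

Final answer: 10/13 + 2*I/13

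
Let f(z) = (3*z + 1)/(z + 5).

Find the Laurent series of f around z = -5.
Put w = z - (-5), i.e. z = w - 5. The denominator is w, so it suffices to rewrite the numerator in powers of w.

P(z) = 3*z + 1
P(w - 5) = -14 + 3*w

Dividing each term by w:
  f = -14/w + 3

Substituting back w = z + 5:
  f(z) = -14/(z + 5) + 3

The series is finite because the numerator is a polynomial; the negative powers form the principal part, and the coefficient of 1/(z + 5) gives Res(f, -5) = -14.

Final answer: -14/(z + 5) + 3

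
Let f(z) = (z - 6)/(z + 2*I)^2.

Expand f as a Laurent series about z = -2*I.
(-6 - 2*I)/(z + 2*I)^2 + 1/(z + 2*I)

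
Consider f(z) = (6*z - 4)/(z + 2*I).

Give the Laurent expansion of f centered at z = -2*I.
Put w = z - (-2*I), i.e. z = w - 2*I. The denominator is w, so it suffices to rewrite the numerator in powers of w.

P(z) = 6*z - 4
P(w - 2*I) = -4 - 12*I + 6*w

Dividing each term by w:
  f = (-4 - 12*I)/w + 6

Substituting back w = z + 2*I:
  f(z) = (-4 - 12*I)/(z + 2*I) + 6

The series is finite because the numerator is a polynomial; the negative powers form the principal part, and the coefficient of 1/(z + 2*I) gives Res(f, -2*I) = -4 - 12*I.

Final answer: (-4 - 12*I)/(z + 2*I) + 6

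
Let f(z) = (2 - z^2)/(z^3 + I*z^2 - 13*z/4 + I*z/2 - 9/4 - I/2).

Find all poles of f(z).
{-1 - I/2, -1, 2 - I/2}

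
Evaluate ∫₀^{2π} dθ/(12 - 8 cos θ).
Call the integral J. The integrand is 2π-periodic and we integrate over a full period, so shifting θ does not change the value (θ → θ + π flips the sign of the trig term). Hence
  J = ∫₀^{2π} dθ/(12 + 8 cos θ).
Put z = e^{iθ}: then cos θ = (z + 1/z)/2, dθ = dz/(iz), and z runs once counterclockwise around |z| = 1:
  J = ∮_{|z|=1} 1/(12 + 8*(z + 1/z)/2) · dz/(iz) = (2/i) ∮_{|z|=1} dz/(8*z^2 + 24*z + 8).
The roots of 8*z^2 + 24*z + 8 are z = (-12 ± sqrt(12^2 - 8^2))/8, with sqrt(80) = 4*sqrt(5); their product is 1, so only z₊ = -3/2 + sqrt(5)/2 lies inside the unit circle (z₋ = -3/2 - sqrt(5)/2 lies outside).
z₊ is a simple zero of q(z) = 8*z^2 + 24*z + 8, so Res(1/q, z₊) = 1/q'(z₊) with q'(z) = 16*z + 24; and q'(z₊) = 8*(z₊ - z₋) = 8*sqrt(5).
Therefore J = (2/i) · 2πi · 1/(8*sqrt(5)) = 2*pi/(4*sqrt(5)) = sqrt(5)*pi/10

Final answer: sqrt(5)*pi/10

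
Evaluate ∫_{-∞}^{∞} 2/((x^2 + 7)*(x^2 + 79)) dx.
Let f(z) = 2/((z^2 + 7)*(z^2 + 79)). The denominator has no real zeros and deg Q - deg P = 4 ≥ 2, so the integral of f over the upper semicircle |z| = R tends to 0 as R → ∞. Closing the contour in the upper half-plane,
  ∫_{-∞}^{∞} f(x) dx = 2πi · Σ Res(f, z_k)  over the poles with Im z_k > 0.

Zeros of the denominator: z^2 + 7 = 0 gives z = ±sqrt(7)*I; z^2 + 79 = 0 gives z = ±sqrt(79)*I.
Upper half-plane: z = sqrt(7)*I, z = sqrt(79)*I (simple).

Each pole is a simple zero of Q(z) = z^4 + 86*z^2 + 553, so Res(f, z₀) = P(z₀)/Q'(z₀) with P(z) = 2, Q'(z) = 4*z^3 + 172*z:
  Res(f, sqrt(7)*I) = (2)/(144*sqrt(7)*I) = -sqrt(7)*I/504
  Res(f, sqrt(79)*I) = (2)/(-144*sqrt(79)*I) = sqrt(79)*I/5688

Sum of residues: I*(-sqrt(7)/504 + sqrt(79)/5688)
∫_{-∞}^{∞} f(x) dx = 2πi · (I*(-sqrt(7)/504 + sqrt(79)/5688)) = pi*(-7*sqrt(79) + 79*sqrt(7))/19908

Final answer: pi*(-7*sqrt(79) + 79*sqrt(7))/19908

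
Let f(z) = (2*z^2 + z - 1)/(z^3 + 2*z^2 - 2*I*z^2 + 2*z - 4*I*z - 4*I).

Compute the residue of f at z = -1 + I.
Write f(z) = P(z)/Q(z) with P(z) = 2*z^2 + z - 1 and Q(z) = z^3 + 2*z^2 - 2*I*z^2 + 2*z - 4*I*z - 4*I.
The denominator factors as Q(z) = (z + 1 + I)*(z - 2*I)*(z + 1 - I), so z = -1 + I is a simple zero of Q and P is analytic there; z = -1 + I is therefore a simple pole and
  Res(f, z₀) = P(z₀)/Q'(z₀).

Q'(z) = 3*z^2 + 4*z - 4*I*z + 2 - 4*I, so Q'(-1 + I) = 2 - 2*I.
P(-1 + I) = -2 - 3*I.

Res(f, -1 + I) = (-2 - 3*I)/(2 - 2*I) = 1/4 - 5*I/4

Final answer: 1/4 - 5*I/4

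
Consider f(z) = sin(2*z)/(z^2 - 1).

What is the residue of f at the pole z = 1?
sin(2)/2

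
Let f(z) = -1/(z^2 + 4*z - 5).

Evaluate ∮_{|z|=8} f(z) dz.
By the residue theorem, ∮_C f(z) dz = 2πi · (sum of the residues of f at the poles inside |z| = 8).

The denominator factors as (z - 1)*(z + 5), so the singularities of f are simple poles at z = 1, z = -5.
  |1|² = 1 < 64 = 8², so this pole is inside the contour.
  |-5|² = 25 < 64 = 8², so this pole is inside the contour.

With P(z) = -1 and Q(z) = z^2 + 4*z - 5, each pole is simple, so Res(f, z₀) = P(z₀)/Q'(z₀) with Q'(z) = 2*z + 4.
  Res(f, 1) = P(1)/Q'(1) = (-1)/(6) = -1/6
  Res(f, -5) = P(-5)/Q'(-5) = (-1)/(-6) = 1/6

Sum of residues inside C: 0
∮_C f(z) dz = 2πi · (0) = 0

Final answer: 0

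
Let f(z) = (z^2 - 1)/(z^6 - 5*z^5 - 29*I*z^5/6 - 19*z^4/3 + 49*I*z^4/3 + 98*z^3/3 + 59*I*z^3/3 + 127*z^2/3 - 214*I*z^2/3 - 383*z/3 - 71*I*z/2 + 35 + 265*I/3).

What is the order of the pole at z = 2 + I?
Factor the denominator:
  z^6 - 5*z^5 - 29*I*z^5/6 - 19*z^4/3 + 49*I*z^4/3 + 98*z^3/3 + 59*I*z^3/3 + 127*z^2/3 - 214*I*z^2/3 - 383*z/3 - 71*I*z/2 + 35 + 265*I/3 = (z - 2 - I)^4*(z + 2 + 2*I/3)*(z + 1 - 3*I/2)

The numerator P(z) = z^2 - 1 has P(2 + I) = 2 + 4*I ≠ 0, so no factor of (z - 2 - I) cancels.
Near z = 2 + I we can therefore write f(z) = g(z)/(z - 2 - I)^4 with g analytic at 2 + I and g(2 + I) ≠ 0 (g is the numerator divided by the remaining denominator factors).

Hence z = 2 + I is a pole of order 4.

Final answer: 4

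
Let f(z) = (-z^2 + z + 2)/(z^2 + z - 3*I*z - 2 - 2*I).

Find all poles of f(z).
{-1 + I, 2*I}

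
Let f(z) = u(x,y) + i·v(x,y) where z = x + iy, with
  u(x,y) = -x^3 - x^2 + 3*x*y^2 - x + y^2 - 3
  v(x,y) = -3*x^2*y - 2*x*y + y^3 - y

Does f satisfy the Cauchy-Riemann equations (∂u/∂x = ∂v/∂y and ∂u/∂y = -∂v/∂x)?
∂u/∂x = -3*x^2 - 2*x + 3*y^2 - 1
∂v/∂y = -3*x^2 - 2*x + 3*y^2 - 1
∂u/∂y = 6*x*y + 2*y
∂v/∂x = -6*x*y - 2*y
∂u/∂x = ∂v/∂y and ∂u/∂y = -∂v/∂x hold identically; f is analytic.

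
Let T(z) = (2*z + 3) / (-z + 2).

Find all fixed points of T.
{-sqrt(3)*I, sqrt(3)*I}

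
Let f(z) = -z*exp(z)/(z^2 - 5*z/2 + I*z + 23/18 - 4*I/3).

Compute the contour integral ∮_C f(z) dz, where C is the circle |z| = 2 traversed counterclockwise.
By the residue theorem, ∮_C f(z) dz = 2πi · (sum of the residues of f at the poles inside |z| = 2).

The denominator factors as (z - 3/2 + I/3)*(z - 1 + 2*I/3), so the singularities of f are simple poles at z = 3/2 - I/3, z = 1 - 2*I/3.
  |3/2 - I/3|² = 85/36 < 4 = 2², so this pole is inside the contour.
  |1 - 2*I/3|² = 13/9 < 4 = 2², so this pole is inside the contour.

With P(z) = -z*exp(z) and Q(z) = z^2 - 5*z/2 + I*z + 23/18 - 4*I/3, each pole is simple, so Res(f, z₀) = P(z₀)/Q'(z₀) with Q'(z) = 2*z - 5/2 + I.
  Res(f, 3/2 - I/3) = P(3/2 - I/3)/Q'(3/2 - I/3) = ((-3/2 + I/3)*exp(3/2 - I/3))/(1/2 + I/3) = (-23/13 + 24*I/13)*exp(3/2 - I/3)
  Res(f, 1 - 2*I/3) = P(1 - 2*I/3)/Q'(1 - 2*I/3) = ((-1 + 2*I/3)*exp(1 - 2*I/3))/(-1/2 - I/3) = (10/13 - 24*I/13)*exp(1 - 2*I/3)

Sum of residues inside C: (10/13 - 24*I/13)*exp(1 - 2*I/3) + (-23/13 + 24*I/13)*exp(3/2 - I/3)
∮_C f(z) dz = 2πi · ((10/13 - 24*I/13)*exp(1 - 2*I/3) + (-23/13 + 24*I/13)*exp(3/2 - I/3)) = pi*(-48/13 - 46*I/13)*exp(3/2 - I/3) + pi*(48/13 + 20*I/13)*exp(1 - 2*I/3)

Final answer: pi*(-48/13 - 46*I/13)*exp(3/2 - I/3) + pi*(48/13 + 20*I/13)*exp(1 - 2*I/3)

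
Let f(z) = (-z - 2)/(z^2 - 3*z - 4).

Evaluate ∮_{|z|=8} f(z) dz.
-2*I*pi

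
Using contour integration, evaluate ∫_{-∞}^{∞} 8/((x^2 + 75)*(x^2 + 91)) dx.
Let f(z) = 8/((z^2 + 75)*(z^2 + 91)). The denominator has no real zeros and deg Q - deg P = 4 ≥ 2, so the integral of f over the upper semicircle |z| = R tends to 0 as R → ∞. Closing the contour in the upper half-plane,
  ∫_{-∞}^{∞} f(x) dx = 2πi · Σ Res(f, z_k)  over the poles with Im z_k > 0.

Zeros of the denominator: z^2 + 91 = 0 gives z = ±sqrt(91)*I; z^2 + 75 = 0 gives z = ±5*sqrt(3)*I.
Upper half-plane: z = 5*sqrt(3)*I, z = sqrt(91)*I (simple).

Each pole is a simple zero of Q(z) = z^4 + 166*z^2 + 6825, so Res(f, z₀) = P(z₀)/Q'(z₀) with P(z) = 8, Q'(z) = 4*z^3 + 332*z:
  Res(f, 5*sqrt(3)*I) = (8)/(160*sqrt(3)*I) = -sqrt(3)*I/60
  Res(f, sqrt(91)*I) = (8)/(-32*sqrt(91)*I) = sqrt(91)*I/364

Sum of residues: I*(-sqrt(3)/60 + sqrt(91)/364)
∫_{-∞}^{∞} f(x) dx = 2πi · (I*(-sqrt(3)/60 + sqrt(91)/364)) = pi*(-15*sqrt(91) + 91*sqrt(3))/2730

Final answer: pi*(-15*sqrt(91) + 91*sqrt(3))/2730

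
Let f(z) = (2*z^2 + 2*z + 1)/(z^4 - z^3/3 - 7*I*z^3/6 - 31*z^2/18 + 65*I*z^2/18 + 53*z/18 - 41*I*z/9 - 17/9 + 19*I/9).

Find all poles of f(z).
{-2 + 3*I/2, 2/3 - I, 2/3 + 2*I/3, 1}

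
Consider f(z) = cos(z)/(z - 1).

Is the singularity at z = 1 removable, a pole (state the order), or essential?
pole of order 1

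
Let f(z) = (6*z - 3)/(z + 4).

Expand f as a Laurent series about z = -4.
-27/(z + 4) + 6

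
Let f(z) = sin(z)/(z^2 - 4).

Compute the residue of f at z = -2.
sin(2)/4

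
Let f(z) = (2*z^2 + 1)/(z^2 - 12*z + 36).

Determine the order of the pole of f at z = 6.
Factor the denominator:
  z^2 - 12*z + 36 = (z - 6)^2

The numerator P(z) = 2*z^2 + 1 has P(6) = 73 ≠ 0, so no factor of (z - 6) cancels.
Near z = 6 we can therefore write f(z) = g(z)/(z - 6)^2 with g analytic at 6 and g(6) ≠ 0 (g is just the numerator).

Hence z = 6 is a pole of order 2.

Final answer: 2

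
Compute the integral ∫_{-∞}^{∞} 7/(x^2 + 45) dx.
7*sqrt(5)*pi/15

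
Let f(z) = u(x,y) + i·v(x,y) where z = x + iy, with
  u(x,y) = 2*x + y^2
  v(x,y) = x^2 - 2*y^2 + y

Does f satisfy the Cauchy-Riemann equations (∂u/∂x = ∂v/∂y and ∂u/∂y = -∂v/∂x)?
∂u/∂x = 2
∂v/∂y = 1 - 4*y
∂u/∂y = 2*y
∂v/∂x = 2*x
∂u/∂x ≠ ∂v/∂y and ∂u/∂y ≠ -∂v/∂x; the Cauchy-Riemann equations are not satisfied, so f is not analytic.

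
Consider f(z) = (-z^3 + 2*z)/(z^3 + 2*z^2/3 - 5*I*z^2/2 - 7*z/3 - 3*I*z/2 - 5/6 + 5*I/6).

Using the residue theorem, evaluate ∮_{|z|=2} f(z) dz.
By the residue theorem, ∮_C f(z) dz = 2πi · (sum of the residues of f at the poles inside |z| = 2).

The denominator factors as (z + 1 - I/2)*(z - 1/3 - I)*(z - I), so the singularities of f are simple poles at z = -1 + I/2, z = 1/3 + I, z = I.
  |-1 + I/2|² = 5/4 < 4 = 2², so this pole is inside the contour.
  |1/3 + I|² = 10/9 < 4 = 2², so this pole is inside the contour.
  |I|² = 1 < 4 = 2², so this pole is inside the contour.

With P(z) = -z^3 + 2*z and Q(z) = z^3 + 2*z^2/3 - 5*I*z^2/2 - 7*z/3 - 3*I*z/2 - 5/6 + 5*I/6, each pole is simple, so Res(f, z₀) = P(z₀)/Q'(z₀) with Q'(z) = 3*z^2 + 4*z/3 - 5*I*z - 7/3 - 3*I/2.
  Res(f, -1 + I/2) = P(-1 + I/2)/Q'(-1 + I/2) = (-7/4 - 3*I/8)/(13/12 + 7*I/6) = -336/365 + 471*I/730
  Res(f, 1/3 + I) = P(1/3 + I)/Q'(1/3 + I) = (44/27 + 8*I/3)/(4/9 + I/6) = 1136/219 + 296*I/73
  Res(f, I) = P(I)/Q'(I) = (3*I)/(-1/3 - I/6) = -18/5 - 36*I/5

Sum of residues inside C: 2/3 - 5*I/2
∮_C f(z) dz = 2πi · (2/3 - 5*I/2) = pi*(5 + 4*I/3)

Final answer: pi*(5 + 4*I/3)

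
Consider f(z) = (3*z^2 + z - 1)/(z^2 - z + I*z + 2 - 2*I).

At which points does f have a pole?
The singularities of f are the zeros of the denominator. Factoring,
  z^2 - z + I*z + 2 - 2*I = (z - 1 - I)*(z + 2*I)
so the candidates are z = 1 + I, z = -2*I.

Check the numerator P(z) = 3*z^2 + z - 1 at each one:
  P(1 + I) = 7*I ≠ 0, so z = 1 + I is a (simple) pole.
  P(-2*I) = -13 - 2*I ≠ 0, so z = -2*I is a (simple) pole.

Poles of f: {-2*I, 1 + I}

Final answer: {-2*I, 1 + I}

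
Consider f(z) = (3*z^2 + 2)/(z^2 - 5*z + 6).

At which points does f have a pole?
The singularities of f are the zeros of the denominator. Factoring,
  z^2 - 5*z + 6 = (z - 3)*(z - 2)
so the candidates are z = 3, z = 2.

Check the numerator P(z) = 3*z^2 + 2 at each one:
  P(3) = 29 ≠ 0, so z = 3 is a (simple) pole.
  P(2) = 14 ≠ 0, so z = 2 is a (simple) pole.

Poles of f: {2, 3}

Final answer: {2, 3}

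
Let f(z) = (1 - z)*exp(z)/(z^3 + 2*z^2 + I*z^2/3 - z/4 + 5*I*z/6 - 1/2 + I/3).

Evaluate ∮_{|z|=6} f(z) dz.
By the residue theorem, ∮_C f(z) dz = 2πi · (sum of the residues of f at the poles inside |z| = 6).

The denominator factors as (z + 2)*(z - 1/2 + I/3)*(z + 1/2), so the singularities of f are simple poles at z = -2, z = 1/2 - I/3, z = -1/2.
  |-2|² = 4 < 36 = 6², so this pole is inside the contour.
  |1/2 - I/3|² = 13/36 < 36 = 6², so this pole is inside the contour.
  |-1/2|² = 1/4 < 36 = 6², so this pole is inside the contour.

With P(z) = (1 - z)*exp(z) and Q(z) = z^3 + 2*z^2 + I*z^2/3 - z/4 + 5*I*z/6 - 1/2 + I/3, each pole is simple, so Res(f, z₀) = P(z₀)/Q'(z₀) with Q'(z) = 3*z^2 + 4*z + 2*I*z/3 - 1/4 + 5*I/6.
  Res(f, -2) = P(-2)/Q'(-2) = (3*exp(-2))/(15/4 - I/2) = (180/229 + 24*I/229)*exp(-2)
  Res(f, 1/2 - I/3) = P(1/2 - I/3)/Q'(1/2 - I/3) = ((1/2 + I/3)*exp(1/2 - I/3))/(43/18 - 7*I/6) = (261/2290 + 447*I/2290)*exp(1/2 - I/3)
  Res(f, -1/2) = P(-1/2)/Q'(-1/2) = (3*exp(-1/2)/2)/(-3/2 + I/2) = (-9/10 - 3*I/10)*exp(-1/2)

Sum of residues inside C: (-9/10 - 3*I/10)*exp(-1/2) + (180/229 + 24*I/229)*exp(-2) + (261/2290 + 447*I/2290)*exp(1/2 - I/3)
∮_C f(z) dz = 2πi · ((-9/10 - 3*I/10)*exp(-1/2) + (180/229 + 24*I/229)*exp(-2) + (261/2290 + 447*I/2290)*exp(1/2 - I/3)) = pi*(3/5 - 9*I/5)*exp(-1/2) + pi*(-48/229 + 360*I/229)*exp(-2) + pi*(-447/1145 + 261*I/1145)*exp(1/2 - I/3)

Final answer: pi*(3/5 - 9*I/5)*exp(-1/2) + pi*(-48/229 + 360*I/229)*exp(-2) + pi*(-447/1145 + 261*I/1145)*exp(1/2 - I/3)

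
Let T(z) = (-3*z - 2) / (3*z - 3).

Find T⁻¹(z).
Set w = T(z) = (-3*z - 2) / (3*z - 3) and solve for z:
  w*(3*z - 3) = -3*z - 2
  -3*w + z*(3*w + 3) + 2 = 0
  z*(3*w + 3) = 3*w - 2
  z = (2 - 3*w)/(-3*w - 3)
Renaming the variable, T⁻¹(z) = (-3*z + 2)/(-3*z - 3) = (3*z - 2)/(3*z + 3).
(Check: ad - bc = 15 ≠ 0, so T is invertible.)

Final answer: (3*z - 2)/(3*z + 3)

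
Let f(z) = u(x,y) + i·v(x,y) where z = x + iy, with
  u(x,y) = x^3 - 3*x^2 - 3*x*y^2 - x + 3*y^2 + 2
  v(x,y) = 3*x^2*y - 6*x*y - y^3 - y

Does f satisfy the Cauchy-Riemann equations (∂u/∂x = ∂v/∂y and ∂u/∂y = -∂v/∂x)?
∂u/∂x = 3*x^2 - 6*x - 3*y^2 - 1
∂v/∂y = 3*x^2 - 6*x - 3*y^2 - 1
∂u/∂y = -6*x*y + 6*y
∂v/∂x = 6*x*y - 6*y
∂u/∂x = ∂v/∂y and ∂u/∂y = -∂v/∂x hold identically; f is analytic.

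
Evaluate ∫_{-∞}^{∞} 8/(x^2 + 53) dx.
Let f(z) = 8/(z^2 + 53). The denominator has no real zeros and deg Q - deg P = 2 ≥ 2, so the integral of f over the upper semicircle |z| = R tends to 0 as R → ∞. Closing the contour in the upper half-plane,
  ∫_{-∞}^{∞} f(x) dx = 2πi · Σ Res(f, z_k)  over the poles with Im z_k > 0.

Zeros of the denominator: z^2 + 53 = 0 gives z = ±sqrt(53)*I.
Upper half-plane: z = sqrt(53)*I (simple).

Each pole is a simple zero of Q(z) = z^2 + 53, so Res(f, z₀) = P(z₀)/Q'(z₀) with P(z) = 8, Q'(z) = 2*z:
  Res(f, sqrt(53)*I) = (8)/(2*sqrt(53)*I) = -4*sqrt(53)*I/53

∫_{-∞}^{∞} f(x) dx = 2πi · (-4*sqrt(53)*I/53) = 8*sqrt(53)*pi/53

Final answer: 8*sqrt(53)*pi/53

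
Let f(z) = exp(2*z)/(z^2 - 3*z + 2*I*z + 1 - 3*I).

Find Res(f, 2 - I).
exp(4 - 2*I)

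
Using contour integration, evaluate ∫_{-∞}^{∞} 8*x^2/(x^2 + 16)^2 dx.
Let f(z) = 8*z^2/(z^2 + 16)^2. The denominator has no real zeros and deg Q - deg P = 2 ≥ 2, so the integral of f over the upper semicircle |z| = R tends to 0 as R → ∞. Closing the contour in the upper half-plane,
  ∫_{-∞}^{∞} f(x) dx = 2πi · Σ Res(f, z_k)  over the poles with Im z_k > 0.

Zeros of the denominator: z^2 + 16 = 0 gives z = ±4*I.
Upper half-plane: z = 4*I (a pole of order 2).

Write f(z) = g(z)/(z - 4*I)^2 with g(z) = 8*z^2/(z + 4*I)^2. For a double pole, Res(f, z₀) = g'(z₀):
  g'(z) = 64*I*z/(z + 4*I)^3
  Res(f, 4*I) = g'(4*I) = -I/2

∫_{-∞}^{∞} f(x) dx = 2πi · (-I/2) = pi

Final answer: pi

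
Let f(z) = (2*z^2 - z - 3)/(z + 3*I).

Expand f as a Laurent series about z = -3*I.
(-21 + 3*I)/(z + 3*I) - 1 - 12*I + 2*(z + 3*I)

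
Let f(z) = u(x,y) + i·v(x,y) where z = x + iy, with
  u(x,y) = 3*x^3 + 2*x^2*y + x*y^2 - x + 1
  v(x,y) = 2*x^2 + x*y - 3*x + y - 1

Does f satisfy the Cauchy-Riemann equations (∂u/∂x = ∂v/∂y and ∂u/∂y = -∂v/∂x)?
∂u/∂x = 9*x^2 + 4*x*y + y^2 - 1
∂v/∂y = x + 1
∂u/∂y = 2*x^2 + 2*x*y
∂v/∂x = 4*x + y - 3
∂u/∂x ≠ ∂v/∂y and ∂u/∂y ≠ -∂v/∂x; the Cauchy-Riemann equations are not satisfied, so f is not analytic.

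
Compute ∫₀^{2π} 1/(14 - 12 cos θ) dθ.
sqrt(13)*pi/13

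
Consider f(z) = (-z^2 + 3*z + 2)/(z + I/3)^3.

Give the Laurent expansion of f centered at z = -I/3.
(19/9 - I)/(z + I/3)^3 + (3 + 2*I/3)/(z + I/3)^2 - 1/(z + I/3)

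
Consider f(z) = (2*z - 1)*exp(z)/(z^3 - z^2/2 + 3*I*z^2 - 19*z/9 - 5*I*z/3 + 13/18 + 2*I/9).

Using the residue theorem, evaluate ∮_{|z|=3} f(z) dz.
pi*(5904/2257 + 3456*I/2257)*exp(1/2 - I) + pi*(-9/185 + 57*I/185)*exp(1/3) + pi*(-783/305 - 561*I/305)*exp(-1/3 - 2*I)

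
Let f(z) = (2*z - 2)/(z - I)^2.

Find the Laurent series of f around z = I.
Put w = z - (I), i.e. z = w + I. The denominator is w^2, so it suffices to rewrite the numerator in powers of w.

P(z) = 2*z - 2
P(w + I) = -2 + 2*I + 2*w

Dividing each term by w^2:
  f = (-2 + 2*I)/w^2 + 2/w

Substituting back w = z - I:
  f(z) = (-2 + 2*I)/(z - I)^2 + 2/(z - I)

The series is finite because the numerator is a polynomial; the negative powers form the principal part, and the coefficient of 1/(z - I) gives Res(f, I) = 2.

Final answer: (-2 + 2*I)/(z - I)^2 + 2/(z - I)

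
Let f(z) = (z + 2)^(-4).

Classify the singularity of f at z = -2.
Write f(z) = g(z)/(z + 2)^4 with g(z) = 1.
g is entire and g(-2) = 1 ≠ 0, so no factor of (z + 2) cancels: the Laurent expansion of f about z = -2 starts at the power -4, i.e. lim_{z→z₀} (z - z₀)^4 f(z) = 1 is finite and nonzero.
So z = -2 is a pole of order 4.

Final answer: pole of order 4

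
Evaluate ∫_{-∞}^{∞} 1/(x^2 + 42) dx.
Let f(z) = 1/(z^2 + 42). The denominator has no real zeros and deg Q - deg P = 2 ≥ 2, so the integral of f over the upper semicircle |z| = R tends to 0 as R → ∞. Closing the contour in the upper half-plane,
  ∫_{-∞}^{∞} f(x) dx = 2πi · Σ Res(f, z_k)  over the poles with Im z_k > 0.

Zeros of the denominator: z^2 + 42 = 0 gives z = ±sqrt(42)*I.
Upper half-plane: z = sqrt(42)*I (simple).

Each pole is a simple zero of Q(z) = z^2 + 42, so Res(f, z₀) = P(z₀)/Q'(z₀) with P(z) = 1, Q'(z) = 2*z:
  Res(f, sqrt(42)*I) = (1)/(2*sqrt(42)*I) = -sqrt(42)*I/84

∫_{-∞}^{∞} f(x) dx = 2πi · (-sqrt(42)*I/84) = sqrt(42)*pi/42

Final answer: sqrt(42)*pi/42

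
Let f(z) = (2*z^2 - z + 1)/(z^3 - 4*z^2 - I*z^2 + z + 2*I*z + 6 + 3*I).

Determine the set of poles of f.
The singularities of f are the zeros of the denominator. Factoring,
  z^3 - 4*z^2 - I*z^2 + z + 2*I*z + 6 + 3*I = (z - 2 - I)*(z + 1)*(z - 3)
so the candidates are z = 2 + I, z = -1, z = 3.

Check the numerator P(z) = 2*z^2 - z + 1 at each one:
  P(2 + I) = 5 + 7*I ≠ 0, so z = 2 + I is a (simple) pole.
  P(-1) = 4 ≠ 0, so z = -1 is a (simple) pole.
  P(3) = 16 ≠ 0, so z = 3 is a (simple) pole.

Poles of f: {-1, 2 + I, 3}

Final answer: {-1, 2 + I, 3}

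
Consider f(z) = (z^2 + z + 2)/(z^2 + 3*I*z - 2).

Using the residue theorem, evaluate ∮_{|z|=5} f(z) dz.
By the residue theorem, ∮_C f(z) dz = 2πi · (sum of the residues of f at the poles inside |z| = 5).

The denominator factors as (z + I)*(z + 2*I), so the singularities of f are simple poles at z = -I, z = -2*I.
  |-I|² = 1 < 25 = 5², so this pole is inside the contour.
  |-2*I|² = 4 < 25 = 5², so this pole is inside the contour.

With P(z) = z^2 + z + 2 and Q(z) = z^2 + 3*I*z - 2, each pole is simple, so Res(f, z₀) = P(z₀)/Q'(z₀) with Q'(z) = 2*z + 3*I.
  Res(f, -I) = P(-I)/Q'(-I) = (1 - I)/(I) = -1 - I
  Res(f, -2*I) = P(-2*I)/Q'(-2*I) = (-2 - 2*I)/(-I) = 2 - 2*I

Sum of residues inside C: 1 - 3*I
∮_C f(z) dz = 2πi · (1 - 3*I) = pi*(6 + 2*I)

Final answer: pi*(6 + 2*I)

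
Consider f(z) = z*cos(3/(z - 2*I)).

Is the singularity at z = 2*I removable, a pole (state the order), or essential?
essential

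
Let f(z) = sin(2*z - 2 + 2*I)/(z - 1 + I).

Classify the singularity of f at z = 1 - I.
Let u = z - 1 + I. The argument of sin is 2*z - 2 + 2*I = 2u, so
  f = sin(2u)/u = ((2u) - (2u)^3/6 + ...)/u = 2 - (4/3)*u^2 + ...
The Laurent expansion about u = 0 has no negative powers; equivalently lim_{z→1 - I} f(z) = 2 exists and is finite.
So the singularity is removable.

Final answer: removable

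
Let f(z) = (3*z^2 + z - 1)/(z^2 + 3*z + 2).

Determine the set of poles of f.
The singularities of f are the zeros of the denominator. Factoring,
  z^2 + 3*z + 2 = (z + 2)*(z + 1)
so the candidates are z = -2, z = -1.

Check the numerator P(z) = 3*z^2 + z - 1 at each one:
  P(-2) = 9 ≠ 0, so z = -2 is a (simple) pole.
  P(-1) = 1 ≠ 0, so z = -1 is a (simple) pole.

Poles of f: {-2, -1}

Final answer: {-2, -1}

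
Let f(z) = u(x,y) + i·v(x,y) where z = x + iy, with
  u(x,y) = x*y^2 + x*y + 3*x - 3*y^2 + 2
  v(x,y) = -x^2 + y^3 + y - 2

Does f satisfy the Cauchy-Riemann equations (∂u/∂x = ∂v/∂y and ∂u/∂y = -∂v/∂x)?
∂u/∂x = y^2 + y + 3
∂v/∂y = 3*y^2 + 1
∂u/∂y = 2*x*y + x - 6*y
∂v/∂x = -2*x
∂u/∂x ≠ ∂v/∂y and ∂u/∂y ≠ -∂v/∂x; the Cauchy-Riemann equations are not satisfied, so f is not analytic.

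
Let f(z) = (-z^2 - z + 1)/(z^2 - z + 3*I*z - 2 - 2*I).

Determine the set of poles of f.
The singularities of f are the zeros of the denominator. Factoring,
  z^2 - z + 3*I*z - 2 - 2*I = (z + 2*I)*(z - 1 + I)
so the candidates are z = -2*I, z = 1 - I.

Check the numerator P(z) = -z^2 - z + 1 at each one:
  P(-2*I) = 5 + 2*I ≠ 0, so z = -2*I is a (simple) pole.
  P(1 - I) = 3*I ≠ 0, so z = 1 - I is a (simple) pole.

Poles of f: {-2*I, 1 - I}

Final answer: {-2*I, 1 - I}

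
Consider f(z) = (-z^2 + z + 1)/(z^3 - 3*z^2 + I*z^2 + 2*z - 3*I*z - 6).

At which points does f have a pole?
The singularities of f are the zeros of the denominator. Factoring,
  z^3 - 3*z^2 + I*z^2 + 2*z - 3*I*z - 6 = (z - I)*(z + 2*I)*(z - 3)
so the candidates are z = I, z = -2*I, z = 3.

Check the numerator P(z) = -z^2 + z + 1 at each one:
  P(I) = 2 + I ≠ 0, so z = I is a (simple) pole.
  P(-2*I) = 5 - 2*I ≠ 0, so z = -2*I is a (simple) pole.
  P(3) = -5 ≠ 0, so z = 3 is a (simple) pole.

Poles of f: {-2*I, I, 3}

Final answer: {-2*I, I, 3}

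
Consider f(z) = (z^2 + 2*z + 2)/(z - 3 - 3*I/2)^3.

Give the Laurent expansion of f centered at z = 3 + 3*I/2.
(59/4 + 12*I)/(z - 3 - 3*I/2)^3 + (8 + 3*I)/(z - 3 - 3*I/2)^2 + 1/(z - 3 - 3*I/2)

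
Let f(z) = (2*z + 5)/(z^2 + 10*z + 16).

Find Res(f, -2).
1/6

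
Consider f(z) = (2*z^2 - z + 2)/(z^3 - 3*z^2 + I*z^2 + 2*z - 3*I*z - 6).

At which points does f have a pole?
The singularities of f are the zeros of the denominator. Factoring,
  z^3 - 3*z^2 + I*z^2 + 2*z - 3*I*z - 6 = (z + 2*I)*(z - 3)*(z - I)
so the candidates are z = -2*I, z = 3, z = I.

Check the numerator P(z) = 2*z^2 - z + 2 at each one:
  P(-2*I) = -6 + 2*I ≠ 0, so z = -2*I is a (simple) pole.
  P(3) = 17 ≠ 0, so z = 3 is a (simple) pole.
  P(I) = -I ≠ 0, so z = I is a (simple) pole.

Poles of f: {-2*I, I, 3}

Final answer: {-2*I, I, 3}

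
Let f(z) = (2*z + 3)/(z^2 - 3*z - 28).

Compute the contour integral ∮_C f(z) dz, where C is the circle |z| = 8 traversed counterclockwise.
By the residue theorem, ∮_C f(z) dz = 2πi · (sum of the residues of f at the poles inside |z| = 8).

The denominator factors as (z - 7)*(z + 4), so the singularities of f are simple poles at z = 7, z = -4.
  |7|² = 49 < 64 = 8², so this pole is inside the contour.
  |-4|² = 16 < 64 = 8², so this pole is inside the contour.

With P(z) = 2*z + 3 and Q(z) = z^2 - 3*z - 28, each pole is simple, so Res(f, z₀) = P(z₀)/Q'(z₀) with Q'(z) = 2*z - 3.
  Res(f, 7) = P(7)/Q'(7) = (17)/(11) = 17/11
  Res(f, -4) = P(-4)/Q'(-4) = (-5)/(-11) = 5/11

Sum of residues inside C: 2
∮_C f(z) dz = 2πi · (2) = 4*I*pi

Final answer: 4*I*pi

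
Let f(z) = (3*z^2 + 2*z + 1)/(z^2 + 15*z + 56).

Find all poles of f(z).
The singularities of f are the zeros of the denominator. Factoring,
  z^2 + 15*z + 56 = (z + 7)*(z + 8)
so the candidates are z = -7, z = -8.

Check the numerator P(z) = 3*z^2 + 2*z + 1 at each one:
  P(-7) = 134 ≠ 0, so z = -7 is a (simple) pole.
  P(-8) = 177 ≠ 0, so z = -8 is a (simple) pole.

Poles of f: {-8, -7}

Final answer: {-8, -7}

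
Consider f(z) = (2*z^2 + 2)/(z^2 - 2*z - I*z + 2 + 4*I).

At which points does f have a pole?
The singularities of f are the zeros of the denominator. Factoring,
  z^2 - 2*z - I*z + 2 + 4*I = (z - 2 + I)*(z - 2*I)
so the candidates are z = 2 - I, z = 2*I.

Check the numerator P(z) = 2*z^2 + 2 at each one:
  P(2 - I) = 8 - 8*I ≠ 0, so z = 2 - I is a (simple) pole.
  P(2*I) = -6 ≠ 0, so z = 2*I is a (simple) pole.

Poles of f: {2*I, 2 - I}

Final answer: {2*I, 2 - I}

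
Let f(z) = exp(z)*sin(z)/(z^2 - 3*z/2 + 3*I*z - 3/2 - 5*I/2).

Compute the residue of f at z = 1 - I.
Write f(z) = P(z)/Q(z) with P(z) = exp(z)*sin(z) and Q(z) = z^2 - 3*z/2 + 3*I*z - 3/2 - 5*I/2.
The denominator factors as Q(z) = (z - 1/2 + 2*I)*(z - 1 + I), so z = 1 - I is a simple zero of Q and P is analytic there; z = 1 - I is therefore a simple pole and
  Res(f, z₀) = P(z₀)/Q'(z₀).

Q'(z) = 2*z - 3/2 + 3*I, so Q'(1 - I) = 1/2 + I.
P(1 - I) = exp(1 - I)*sin(1 - I).

Res(f, 1 - I) = (exp(1 - I)*sin(1 - I))/(1/2 + I) = (2/5 - 4*I/5)*exp(1 - I)*sin(1 - I)

Final answer: (2/5 - 4*I/5)*exp(1 - I)*sin(1 - I)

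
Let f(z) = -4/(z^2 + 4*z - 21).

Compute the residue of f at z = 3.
Write f(z) = P(z)/Q(z) with P(z) = -4 and Q(z) = z^2 + 4*z - 21.
The denominator factors as Q(z) = (z - 3)*(z + 7), so z = 3 is a simple zero of Q and P is analytic there; z = 3 is therefore a simple pole and
  Res(f, z₀) = P(z₀)/Q'(z₀).

Q'(z) = 2*z + 4, so Q'(3) = 10.
P(3) = -4.

Res(f, 3) = (-4)/(10) = -2/5

Final answer: -2/5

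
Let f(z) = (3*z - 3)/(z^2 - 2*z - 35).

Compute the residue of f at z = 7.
3/2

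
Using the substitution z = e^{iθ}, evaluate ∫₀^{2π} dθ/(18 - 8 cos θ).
sqrt(65)*pi/65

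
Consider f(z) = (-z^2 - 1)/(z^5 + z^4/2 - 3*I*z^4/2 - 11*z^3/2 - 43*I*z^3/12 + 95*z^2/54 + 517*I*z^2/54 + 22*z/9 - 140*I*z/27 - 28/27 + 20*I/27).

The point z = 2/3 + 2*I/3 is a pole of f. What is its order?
Factor the denominator:
  z^5 + z^4/2 - 3*I*z^4/2 - 11*z^3/2 - 43*I*z^3/12 + 95*z^2/54 + 517*I*z^2/54 + 22*z/9 - 140*I*z/27 - 28/27 + 20*I/27 = (z - 2/3 - 2*I/3)^3*(z + 3 + I/2)*(z - 1/2)

The numerator P(z) = -z^2 - 1 has P(2/3 + 2*I/3) = -1 - 8*I/9 ≠ 0, so no factor of (z - 2/3 - 2*I/3) cancels.
Near z = 2/3 + 2*I/3 we can therefore write f(z) = g(z)/(z - 2/3 - 2*I/3)^3 with g analytic at 2/3 + 2*I/3 and g(2/3 + 2*I/3) ≠ 0 (g is the numerator divided by the remaining denominator factors).

Hence z = 2/3 + 2*I/3 is a pole of order 3.

Final answer: 3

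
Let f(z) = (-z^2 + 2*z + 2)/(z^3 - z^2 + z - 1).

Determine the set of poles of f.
{-I, I, 1}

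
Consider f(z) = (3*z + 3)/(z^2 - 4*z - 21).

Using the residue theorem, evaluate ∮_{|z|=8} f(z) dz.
By the residue theorem, ∮_C f(z) dz = 2πi · (sum of the residues of f at the poles inside |z| = 8).

The denominator factors as (z - 7)*(z + 3), so the singularities of f are simple poles at z = 7, z = -3.
  |7|² = 49 < 64 = 8², so this pole is inside the contour.
  |-3|² = 9 < 64 = 8², so this pole is inside the contour.

With P(z) = 3*z + 3 and Q(z) = z^2 - 4*z - 21, each pole is simple, so Res(f, z₀) = P(z₀)/Q'(z₀) with Q'(z) = 2*z - 4.
  Res(f, 7) = P(7)/Q'(7) = (24)/(10) = 12/5
  Res(f, -3) = P(-3)/Q'(-3) = (-6)/(-10) = 3/5

Sum of residues inside C: 3
∮_C f(z) dz = 2πi · (3) = 6*I*pi

Final answer: 6*I*pi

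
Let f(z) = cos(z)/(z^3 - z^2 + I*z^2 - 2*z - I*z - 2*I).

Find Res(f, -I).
(-3/10 - I/10)*cosh(1)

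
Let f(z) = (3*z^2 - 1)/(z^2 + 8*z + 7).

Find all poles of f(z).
The singularities of f are the zeros of the denominator. Factoring,
  z^2 + 8*z + 7 = (z + 7)*(z + 1)
so the candidates are z = -7, z = -1.

Check the numerator P(z) = 3*z^2 - 1 at each one:
  P(-7) = 146 ≠ 0, so z = -7 is a (simple) pole.
  P(-1) = 2 ≠ 0, so z = -1 is a (simple) pole.

Poles of f: {-7, -1}

Final answer: {-7, -1}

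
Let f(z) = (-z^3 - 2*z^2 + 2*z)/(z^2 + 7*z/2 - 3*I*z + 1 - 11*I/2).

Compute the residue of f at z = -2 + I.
Write f(z) = P(z)/Q(z) with P(z) = -z^3 - 2*z^2 + 2*z and Q(z) = z^2 + 7*z/2 - 3*I*z + 1 - 11*I/2.
The denominator factors as Q(z) = (z + 2 - I)*(z + 3/2 - 2*I), so z = -2 + I is a simple zero of Q and P is analytic there; z = -2 + I is therefore a simple pole and
  Res(f, z₀) = P(z₀)/Q'(z₀).

Q'(z) = 2*z + 7/2 - 3*I, so Q'(-2 + I) = -1/2 - I.
P(-2 + I) = -8 - I.

Res(f, -2 + I) = (-8 - I)/(-1/2 - I) = 4 - 6*I

Final answer: 4 - 6*I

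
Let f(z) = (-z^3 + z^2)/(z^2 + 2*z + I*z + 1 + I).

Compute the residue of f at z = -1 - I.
Write f(z) = P(z)/Q(z) with P(z) = -z^3 + z^2 and Q(z) = z^2 + 2*z + I*z + 1 + I.
The denominator factors as Q(z) = (z + 1)*(z + 1 + I), so z = -1 - I is a simple zero of Q and P is analytic there; z = -1 - I is therefore a simple pole and
  Res(f, z₀) = P(z₀)/Q'(z₀).

Q'(z) = 2*z + 2 + I, so Q'(-1 - I) = -I.
P(-1 - I) = -2 + 4*I.

Res(f, -1 - I) = (-2 + 4*I)/(-I) = -4 - 2*I

Final answer: -4 - 2*I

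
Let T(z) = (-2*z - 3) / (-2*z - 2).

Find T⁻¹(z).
Set w = T(z) = (-2*z - 3) / (-2*z - 2) and solve for z:
  w*(-2*z - 2) = -2*z - 3
  -2*w + z*(2 - 2*w) + 3 = 0
  z*(2 - 2*w) = 2*w - 3
  z = (3 - 2*w)/(2*w - 2)
Renaming the variable, T⁻¹(z) = (-2*z + 3)/(2*z - 2).
(Check: ad - bc = -2 ≠ 0, so T is invertible.)

Final answer: (-2*z + 3)/(2*z - 2)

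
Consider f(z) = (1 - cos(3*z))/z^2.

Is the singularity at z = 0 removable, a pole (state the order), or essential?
removable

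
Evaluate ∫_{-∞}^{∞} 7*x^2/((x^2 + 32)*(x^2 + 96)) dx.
Let f(z) = 7*z^2/((z^2 + 32)*(z^2 + 96)). The denominator has no real zeros and deg Q - deg P = 2 ≥ 2, so the integral of f over the upper semicircle |z| = R tends to 0 as R → ∞. Closing the contour in the upper half-plane,
  ∫_{-∞}^{∞} f(x) dx = 2πi · Σ Res(f, z_k)  over the poles with Im z_k > 0.

Zeros of the denominator: z^2 + 32 = 0 gives z = ±4*sqrt(2)*I; z^2 + 96 = 0 gives z = ±4*sqrt(6)*I.
Upper half-plane: z = 4*sqrt(2)*I, z = 4*sqrt(6)*I (simple).

Each pole is a simple zero of Q(z) = z^4 + 128*z^2 + 3072, so Res(f, z₀) = P(z₀)/Q'(z₀) with P(z) = 7*z^2, Q'(z) = 4*z^3 + 256*z:
  Res(f, 4*sqrt(2)*I) = (-224)/(512*sqrt(2)*I) = 7*sqrt(2)*I/32
  Res(f, 4*sqrt(6)*I) = (-672)/(-512*sqrt(6)*I) = -7*sqrt(6)*I/32

Sum of residues: 7*I*(-sqrt(6) + sqrt(2))/32
∫_{-∞}^{∞} f(x) dx = 2πi · (7*I*(-sqrt(6) + sqrt(2))/32) = 7*pi*(-sqrt(2) + sqrt(6))/16

Final answer: 7*pi*(-sqrt(2) + sqrt(6))/16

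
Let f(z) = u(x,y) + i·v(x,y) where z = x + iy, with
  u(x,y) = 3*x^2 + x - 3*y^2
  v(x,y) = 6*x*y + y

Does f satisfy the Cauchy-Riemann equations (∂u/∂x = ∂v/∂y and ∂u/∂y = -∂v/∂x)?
∂u/∂x = 6*x + 1
∂v/∂y = 6*x + 1
∂u/∂y = -6*y
∂v/∂x = 6*y
∂u/∂x = ∂v/∂y and ∂u/∂y = -∂v/∂x hold identically; f is analytic.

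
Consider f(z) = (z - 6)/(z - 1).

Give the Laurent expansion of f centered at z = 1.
Put w = z - (1), i.e. z = w + 1. The denominator is w, so it suffices to rewrite the numerator in powers of w.

P(z) = z - 6
P(w + 1) = -5 + w

Dividing each term by w:
  f = -5/w + 1

Substituting back w = z - 1:
  f(z) = -5/(z - 1) + 1

The series is finite because the numerator is a polynomial; the negative powers form the principal part, and the coefficient of 1/(z - 1) gives Res(f, 1) = -5.

Final answer: -5/(z - 1) + 1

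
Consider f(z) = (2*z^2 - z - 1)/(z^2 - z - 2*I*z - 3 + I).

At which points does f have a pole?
{-1 + I, 2 + I}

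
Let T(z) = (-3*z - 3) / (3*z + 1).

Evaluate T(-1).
Substitute z = -1:
  numerator:   -3*(-1) - 3 = 0
  denominator: 3*(-1) + 1 = -2
T(-1) = (0)/(-2) = 0

Final answer: 0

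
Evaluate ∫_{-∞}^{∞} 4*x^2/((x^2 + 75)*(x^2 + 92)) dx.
Let f(z) = 4*z^2/((z^2 + 75)*(z^2 + 92)). The denominator has no real zeros and deg Q - deg P = 2 ≥ 2, so the integral of f over the upper semicircle |z| = R tends to 0 as R → ∞. Closing the contour in the upper half-plane,
  ∫_{-∞}^{∞} f(x) dx = 2πi · Σ Res(f, z_k)  over the poles with Im z_k > 0.

Zeros of the denominator: z^2 + 75 = 0 gives z = ±5*sqrt(3)*I; z^2 + 92 = 0 gives z = ±2*sqrt(23)*I.
Upper half-plane: z = 2*sqrt(23)*I, z = 5*sqrt(3)*I (simple).

Each pole is a simple zero of Q(z) = z^4 + 167*z^2 + 6900, so Res(f, z₀) = P(z₀)/Q'(z₀) with P(z) = 4*z^2, Q'(z) = 4*z^3 + 334*z:
  Res(f, 2*sqrt(23)*I) = (-368)/(-68*sqrt(23)*I) = -4*sqrt(23)*I/17
  Res(f, 5*sqrt(3)*I) = (-300)/(170*sqrt(3)*I) = 10*sqrt(3)*I/17

Sum of residues: 2*I*(-2*sqrt(23) + 5*sqrt(3))/17
∫_{-∞}^{∞} f(x) dx = 2πi · (2*I*(-2*sqrt(23) + 5*sqrt(3))/17) = 4*pi*(-5*sqrt(3) + 2*sqrt(23))/17

Final answer: 4*pi*(-5*sqrt(3) + 2*sqrt(23))/17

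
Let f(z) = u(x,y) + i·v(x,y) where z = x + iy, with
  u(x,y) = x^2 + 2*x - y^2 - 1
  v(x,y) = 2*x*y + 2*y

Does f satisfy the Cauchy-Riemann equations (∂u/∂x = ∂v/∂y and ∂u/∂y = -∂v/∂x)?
∂u/∂x = 2*x + 2
∂v/∂y = 2*x + 2
∂u/∂y = -2*y
∂v/∂x = 2*y
∂u/∂x = ∂v/∂y and ∂u/∂y = -∂v/∂x hold identically; f is analytic.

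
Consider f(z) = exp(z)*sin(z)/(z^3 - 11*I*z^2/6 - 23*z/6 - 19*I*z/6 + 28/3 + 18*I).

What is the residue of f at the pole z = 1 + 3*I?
Write f(z) = P(z)/Q(z) with P(z) = exp(z)*sin(z) and Q(z) = z^3 - 11*I*z^2/6 - 23*z/6 - 19*I*z/6 + 28/3 + 18*I.
The denominator factors as Q(z) = (z - 2 + 2*I/3)*(z + 3 + I/2)*(z - 1 - 3*I), so z = 1 + 3*I is a simple zero of Q and P is analytic there; z = 1 + 3*I is therefore a simple pole and
  Res(f, z₀) = P(z₀)/Q'(z₀).

Q'(z) = 3*z^2 - 11*I*z/3 - 23/6 - 19*I/6, so Q'(1 + 3*I) = -101/6 + 67*I/6.
P(1 + 3*I) = exp(1 + 3*I)*sin(1 + 3*I).

Res(f, 1 + 3*I) = (exp(1 + 3*I)*sin(1 + 3*I))/(-101/6 + 67*I/6) = (-303/7345 - 201*I/7345)*exp(1 + 3*I)*sin(1 + 3*I)

Final answer: (-303/7345 - 201*I/7345)*exp(1 + 3*I)*sin(1 + 3*I)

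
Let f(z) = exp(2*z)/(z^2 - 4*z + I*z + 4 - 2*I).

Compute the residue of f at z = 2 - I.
Write f(z) = P(z)/Q(z) with P(z) = exp(2*z) and Q(z) = z^2 - 4*z + I*z + 4 - 2*I.
The denominator factors as Q(z) = (z - 2)*(z - 2 + I), so z = 2 - I is a simple zero of Q and P is analytic there; z = 2 - I is therefore a simple pole and
  Res(f, z₀) = P(z₀)/Q'(z₀).

Q'(z) = 2*z - 4 + I, so Q'(2 - I) = -I.
P(2 - I) = exp(4 - 2*I).

Res(f, 2 - I) = (exp(4 - 2*I))/(-I) = I*exp(4 - 2*I)

Final answer: I*exp(4 - 2*I)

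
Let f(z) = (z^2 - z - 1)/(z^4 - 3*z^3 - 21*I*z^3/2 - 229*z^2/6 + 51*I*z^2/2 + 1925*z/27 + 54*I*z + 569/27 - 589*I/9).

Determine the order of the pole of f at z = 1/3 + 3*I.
3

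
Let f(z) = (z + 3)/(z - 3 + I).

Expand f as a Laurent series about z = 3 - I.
(6 - I)/(z - 3 + I) + 1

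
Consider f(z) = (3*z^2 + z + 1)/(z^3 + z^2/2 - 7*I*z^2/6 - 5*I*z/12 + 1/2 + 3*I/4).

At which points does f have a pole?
The singularities of f are the zeros of the denominator. Factoring,
  z^3 + z^2/2 - 7*I*z^2/6 - 5*I*z/12 + 1/2 + 3*I/4 = (z + 1)*(z - 3*I/2)*(z - 1/2 + I/3)
so the candidates are z = -1, z = 3*I/2, z = 1/2 - I/3.

Check the numerator P(z) = 3*z^2 + z + 1 at each one:
  P(-1) = 3 ≠ 0, so z = -1 is a (simple) pole.
  P(3*I/2) = -23/4 + 3*I/2 ≠ 0, so z = 3*I/2 is a (simple) pole.
  P(1/2 - I/3) = 23/12 - 4*I/3 ≠ 0, so z = 1/2 - I/3 is a (simple) pole.

Poles of f: {-1, 3*I/2, 1/2 - I/3}

Final answer: {-1, 3*I/2, 1/2 - I/3}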